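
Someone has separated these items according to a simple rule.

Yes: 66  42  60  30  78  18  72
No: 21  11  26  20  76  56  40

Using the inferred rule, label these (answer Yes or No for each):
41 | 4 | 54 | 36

No, No, Yes, Yes

The rule appears to be: multiple of 6.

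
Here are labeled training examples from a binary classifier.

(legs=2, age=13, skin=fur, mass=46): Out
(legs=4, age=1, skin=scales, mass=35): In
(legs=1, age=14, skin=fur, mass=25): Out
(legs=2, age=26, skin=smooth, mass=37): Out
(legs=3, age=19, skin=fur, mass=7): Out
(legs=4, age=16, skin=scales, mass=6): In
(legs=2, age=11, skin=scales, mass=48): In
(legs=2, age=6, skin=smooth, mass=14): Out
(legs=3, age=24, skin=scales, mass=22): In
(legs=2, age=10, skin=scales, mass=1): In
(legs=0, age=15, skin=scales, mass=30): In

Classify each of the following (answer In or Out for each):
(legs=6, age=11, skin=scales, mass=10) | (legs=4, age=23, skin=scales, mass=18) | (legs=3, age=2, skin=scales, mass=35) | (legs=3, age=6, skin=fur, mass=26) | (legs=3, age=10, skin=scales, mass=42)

In, In, In, Out, In

Every 'In' example satisfies: skin is scales. None of the 'Out' examples do.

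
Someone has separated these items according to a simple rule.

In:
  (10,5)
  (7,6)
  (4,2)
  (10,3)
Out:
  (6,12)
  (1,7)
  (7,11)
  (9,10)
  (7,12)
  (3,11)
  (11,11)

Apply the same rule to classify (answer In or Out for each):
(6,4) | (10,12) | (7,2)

In, Out, In

The common property of the 'In' items is: first > second. No 'Out' item has it.
(6,4): 6 > 4, meets the rule → In. (10,12): 10 < 12, doesn't qualify → Out. (7,2): 7 > 2, meets the rule → In.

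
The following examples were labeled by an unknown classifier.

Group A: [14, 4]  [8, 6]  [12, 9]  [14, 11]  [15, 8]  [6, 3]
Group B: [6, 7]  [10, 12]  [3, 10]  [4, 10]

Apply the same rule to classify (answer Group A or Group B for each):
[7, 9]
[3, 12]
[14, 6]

Group B, Group B, Group A

The rule appears to be: first > second.
Group B: [7, 9], since 7 < 9. Group B: [3, 12], since 3 < 12. Group A: [14, 6], since 14 > 6.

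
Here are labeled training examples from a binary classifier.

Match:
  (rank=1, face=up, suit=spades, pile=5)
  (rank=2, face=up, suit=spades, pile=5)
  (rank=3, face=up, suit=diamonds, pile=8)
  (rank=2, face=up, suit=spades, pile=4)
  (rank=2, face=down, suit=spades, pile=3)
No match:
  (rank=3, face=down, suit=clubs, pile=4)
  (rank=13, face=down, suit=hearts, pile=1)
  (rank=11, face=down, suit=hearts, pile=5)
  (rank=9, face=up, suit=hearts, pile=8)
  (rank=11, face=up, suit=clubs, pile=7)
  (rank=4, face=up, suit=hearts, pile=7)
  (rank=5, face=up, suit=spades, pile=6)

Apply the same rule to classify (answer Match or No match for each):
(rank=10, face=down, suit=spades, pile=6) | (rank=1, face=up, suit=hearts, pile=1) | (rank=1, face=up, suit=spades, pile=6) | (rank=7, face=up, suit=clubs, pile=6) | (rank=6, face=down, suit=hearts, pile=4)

No match, Match, Match, No match, No match

The classifier is using: suit is diamonds OR rank ≤ 2.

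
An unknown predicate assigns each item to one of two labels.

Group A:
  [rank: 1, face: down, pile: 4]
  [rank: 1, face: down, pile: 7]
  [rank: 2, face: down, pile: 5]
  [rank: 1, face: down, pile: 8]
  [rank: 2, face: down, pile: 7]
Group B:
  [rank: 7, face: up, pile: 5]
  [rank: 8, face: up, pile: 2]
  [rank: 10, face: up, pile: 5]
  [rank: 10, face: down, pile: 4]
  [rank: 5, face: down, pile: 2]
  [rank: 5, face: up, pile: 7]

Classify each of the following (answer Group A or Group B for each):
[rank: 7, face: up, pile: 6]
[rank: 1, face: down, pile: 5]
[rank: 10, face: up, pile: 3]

Group B, Group A, Group B

'Group A' ⟺ rank ≤ 2.
Group B: [rank: 7, face: up, pile: 6], since rank = 7.
Group A: [rank: 1, face: down, pile: 5], since rank = 1.
Group B: [rank: 10, face: up, pile: 3], since rank = 10.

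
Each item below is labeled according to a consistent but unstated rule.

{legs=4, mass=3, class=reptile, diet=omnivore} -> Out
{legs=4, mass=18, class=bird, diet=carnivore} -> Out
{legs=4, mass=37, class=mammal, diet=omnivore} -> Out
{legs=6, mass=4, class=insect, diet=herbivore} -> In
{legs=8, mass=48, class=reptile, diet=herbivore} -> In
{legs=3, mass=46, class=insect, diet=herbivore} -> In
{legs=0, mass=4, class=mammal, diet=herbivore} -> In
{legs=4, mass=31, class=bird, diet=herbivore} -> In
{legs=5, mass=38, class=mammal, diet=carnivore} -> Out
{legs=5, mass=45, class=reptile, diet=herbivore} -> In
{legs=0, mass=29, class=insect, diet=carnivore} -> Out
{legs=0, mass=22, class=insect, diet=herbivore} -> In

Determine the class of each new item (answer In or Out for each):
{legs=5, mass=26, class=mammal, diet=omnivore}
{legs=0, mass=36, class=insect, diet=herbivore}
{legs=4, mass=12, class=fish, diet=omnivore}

Out, In, Out

The common property of the 'In' items is: diet is herbivore. No 'Out' item has it.
{legs=5, mass=26, class=mammal, diet=omnivore}: diet is omnivore, fails this test → Out. {legs=0, mass=36, class=insect, diet=herbivore}: diet is herbivore, matches → In. {legs=4, mass=12, class=fish, diet=omnivore}: diet is omnivore, fails this test → Out.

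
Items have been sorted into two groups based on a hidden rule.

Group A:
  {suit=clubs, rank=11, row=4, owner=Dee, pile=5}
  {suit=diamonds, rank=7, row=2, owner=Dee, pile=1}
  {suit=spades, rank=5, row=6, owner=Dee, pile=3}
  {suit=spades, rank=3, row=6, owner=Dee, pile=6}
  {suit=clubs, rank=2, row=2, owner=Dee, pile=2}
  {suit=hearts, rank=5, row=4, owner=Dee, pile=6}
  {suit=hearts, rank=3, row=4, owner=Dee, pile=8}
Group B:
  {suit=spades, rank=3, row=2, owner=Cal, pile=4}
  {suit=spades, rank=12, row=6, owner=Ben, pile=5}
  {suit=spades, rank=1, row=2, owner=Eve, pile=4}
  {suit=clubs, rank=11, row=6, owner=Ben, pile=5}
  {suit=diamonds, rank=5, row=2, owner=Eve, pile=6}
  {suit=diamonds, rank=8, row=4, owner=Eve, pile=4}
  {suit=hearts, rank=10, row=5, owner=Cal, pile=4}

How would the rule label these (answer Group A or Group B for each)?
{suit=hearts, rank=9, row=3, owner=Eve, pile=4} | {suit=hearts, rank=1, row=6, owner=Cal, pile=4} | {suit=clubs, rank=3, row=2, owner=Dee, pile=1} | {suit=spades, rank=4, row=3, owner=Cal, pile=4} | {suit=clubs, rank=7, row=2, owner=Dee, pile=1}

Group B, Group B, Group A, Group B, Group A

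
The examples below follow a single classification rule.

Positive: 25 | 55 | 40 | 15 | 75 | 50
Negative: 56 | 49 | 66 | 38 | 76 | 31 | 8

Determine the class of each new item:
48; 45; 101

The common property of the 'Positive' items is: multiple of 5. No 'Negative' item has it.
48: 48 = 5·9 + 3, fails the rule → Negative.
45: 45 = 5·9, meets the rule → Positive.
101: 101 = 5·20 + 1, fails the rule → Negative.

Negative, Positive, Negative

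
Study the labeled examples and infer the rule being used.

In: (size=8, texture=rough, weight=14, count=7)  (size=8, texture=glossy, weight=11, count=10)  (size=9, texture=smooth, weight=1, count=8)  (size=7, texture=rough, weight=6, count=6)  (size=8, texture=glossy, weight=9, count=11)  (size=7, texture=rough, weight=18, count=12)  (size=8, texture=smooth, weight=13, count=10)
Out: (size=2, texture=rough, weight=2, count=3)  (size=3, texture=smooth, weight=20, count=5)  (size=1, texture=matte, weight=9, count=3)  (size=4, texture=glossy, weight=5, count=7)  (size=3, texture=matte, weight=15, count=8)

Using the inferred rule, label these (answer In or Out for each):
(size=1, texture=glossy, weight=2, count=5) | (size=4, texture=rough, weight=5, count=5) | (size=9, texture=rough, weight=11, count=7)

Out, Out, In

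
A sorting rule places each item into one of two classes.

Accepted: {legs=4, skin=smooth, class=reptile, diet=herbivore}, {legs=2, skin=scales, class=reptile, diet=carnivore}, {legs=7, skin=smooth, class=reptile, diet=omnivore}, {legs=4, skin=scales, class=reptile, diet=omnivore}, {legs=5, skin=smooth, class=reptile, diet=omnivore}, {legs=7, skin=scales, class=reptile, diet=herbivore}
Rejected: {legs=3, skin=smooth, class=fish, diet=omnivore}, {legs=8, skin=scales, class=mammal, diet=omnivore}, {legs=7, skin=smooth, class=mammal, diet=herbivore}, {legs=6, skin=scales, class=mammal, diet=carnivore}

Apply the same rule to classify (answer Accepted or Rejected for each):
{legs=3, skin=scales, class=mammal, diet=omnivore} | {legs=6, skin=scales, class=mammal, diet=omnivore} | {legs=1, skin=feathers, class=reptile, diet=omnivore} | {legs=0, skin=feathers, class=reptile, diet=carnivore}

Rejected, Rejected, Accepted, Accepted

The classifier is using: class is reptile.
{legs=3, skin=scales, class=mammal, diet=omnivore} → class is mammal → Rejected. {legs=6, skin=scales, class=mammal, diet=omnivore} → class is mammal → Rejected. {legs=1, skin=feathers, class=reptile, diet=omnivore} → class is reptile → Accepted. {legs=0, skin=feathers, class=reptile, diet=carnivore} → class is reptile → Accepted.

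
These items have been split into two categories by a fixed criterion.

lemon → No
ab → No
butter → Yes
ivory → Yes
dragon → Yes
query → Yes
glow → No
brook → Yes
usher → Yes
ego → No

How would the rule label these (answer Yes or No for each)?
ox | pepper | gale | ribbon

All 'Yes' examples share one property — contains 'r' — and every 'No' example lacks it.
ox: no 'r' — fails this test, so No.
pepper: has 'r' — passes, so Yes.
gale: no 'r' — fails this test, so No.
ribbon: has 'r' — passes, so Yes.

No, Yes, No, Yes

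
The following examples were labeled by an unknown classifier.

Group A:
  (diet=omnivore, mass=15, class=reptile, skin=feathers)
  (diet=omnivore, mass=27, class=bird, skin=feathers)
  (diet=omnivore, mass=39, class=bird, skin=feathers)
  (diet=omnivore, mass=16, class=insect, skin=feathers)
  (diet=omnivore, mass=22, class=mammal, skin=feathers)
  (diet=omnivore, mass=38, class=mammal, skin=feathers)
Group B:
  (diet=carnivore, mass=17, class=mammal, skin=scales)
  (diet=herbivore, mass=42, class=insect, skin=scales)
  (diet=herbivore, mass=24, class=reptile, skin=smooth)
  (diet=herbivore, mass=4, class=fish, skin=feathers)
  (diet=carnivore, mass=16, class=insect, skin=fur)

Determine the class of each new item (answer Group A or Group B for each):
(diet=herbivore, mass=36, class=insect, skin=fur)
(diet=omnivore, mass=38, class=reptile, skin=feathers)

All 'Group A' examples share one property — diet is omnivore — and every 'Group B' example lacks it.
Group B: (diet=herbivore, mass=36, class=insect, skin=fur), since diet is herbivore.
Group A: (diet=omnivore, mass=38, class=reptile, skin=feathers), since diet is omnivore.

Group B, Group A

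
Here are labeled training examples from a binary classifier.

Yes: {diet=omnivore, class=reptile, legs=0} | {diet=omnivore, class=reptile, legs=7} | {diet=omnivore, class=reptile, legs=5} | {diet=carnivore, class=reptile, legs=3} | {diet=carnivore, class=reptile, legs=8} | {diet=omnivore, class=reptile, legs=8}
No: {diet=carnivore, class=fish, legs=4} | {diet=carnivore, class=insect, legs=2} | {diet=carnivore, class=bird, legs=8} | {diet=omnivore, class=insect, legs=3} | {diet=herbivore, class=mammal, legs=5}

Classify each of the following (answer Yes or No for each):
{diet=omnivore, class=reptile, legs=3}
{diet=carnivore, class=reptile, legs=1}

Yes, Yes

All 'Yes' examples share one property — class is reptile — and every 'No' example lacks it.
Yes: {diet=omnivore, class=reptile, legs=3}, since class is reptile.
Yes: {diet=carnivore, class=reptile, legs=1}, since class is reptile.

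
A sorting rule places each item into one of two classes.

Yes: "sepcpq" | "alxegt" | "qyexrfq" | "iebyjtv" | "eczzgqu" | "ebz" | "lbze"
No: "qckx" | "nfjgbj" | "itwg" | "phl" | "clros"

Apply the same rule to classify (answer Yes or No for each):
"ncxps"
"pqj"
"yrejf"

One predicate separates the groups cleanly: contains 'e'.
"ncxps": no 'e', does not satisfy this → No.
"pqj": no 'e', does not satisfy this → No.
"yrejf": has 'e', satisfies this → Yes.

No, No, Yes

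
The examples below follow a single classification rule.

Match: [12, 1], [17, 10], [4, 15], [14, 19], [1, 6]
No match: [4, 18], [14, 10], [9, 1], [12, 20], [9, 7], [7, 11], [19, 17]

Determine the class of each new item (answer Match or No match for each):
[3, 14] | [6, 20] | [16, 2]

Every 'Match' example satisfies: sum is odd. None of the 'No match' examples do.
[3, 14]: 3+14 = 17 — fits, so Match. [6, 20]: 6+20 = 26 — doesn't match, so No match. [16, 2]: 16+2 = 18 — doesn't match, so No match.

Match, No match, No match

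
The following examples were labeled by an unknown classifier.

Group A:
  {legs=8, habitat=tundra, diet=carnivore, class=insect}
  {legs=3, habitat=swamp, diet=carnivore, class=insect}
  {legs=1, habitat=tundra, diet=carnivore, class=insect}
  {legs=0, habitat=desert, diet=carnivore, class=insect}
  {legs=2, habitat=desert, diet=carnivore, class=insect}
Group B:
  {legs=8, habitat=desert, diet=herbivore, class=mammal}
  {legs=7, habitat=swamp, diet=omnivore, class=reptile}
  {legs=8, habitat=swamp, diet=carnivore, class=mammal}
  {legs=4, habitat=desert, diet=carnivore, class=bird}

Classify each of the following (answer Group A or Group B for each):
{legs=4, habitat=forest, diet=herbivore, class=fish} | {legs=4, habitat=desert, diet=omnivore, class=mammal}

The simplest hypothesis consistent with all the labels is: class is insect.

Group B, Group B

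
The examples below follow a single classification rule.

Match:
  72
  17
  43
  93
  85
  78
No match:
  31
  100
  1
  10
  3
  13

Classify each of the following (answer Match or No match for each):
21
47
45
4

Rule: digit sum ≥ 5. This holds for each 'Match' example and fails for each 'No match' one.

No match, Match, Match, No match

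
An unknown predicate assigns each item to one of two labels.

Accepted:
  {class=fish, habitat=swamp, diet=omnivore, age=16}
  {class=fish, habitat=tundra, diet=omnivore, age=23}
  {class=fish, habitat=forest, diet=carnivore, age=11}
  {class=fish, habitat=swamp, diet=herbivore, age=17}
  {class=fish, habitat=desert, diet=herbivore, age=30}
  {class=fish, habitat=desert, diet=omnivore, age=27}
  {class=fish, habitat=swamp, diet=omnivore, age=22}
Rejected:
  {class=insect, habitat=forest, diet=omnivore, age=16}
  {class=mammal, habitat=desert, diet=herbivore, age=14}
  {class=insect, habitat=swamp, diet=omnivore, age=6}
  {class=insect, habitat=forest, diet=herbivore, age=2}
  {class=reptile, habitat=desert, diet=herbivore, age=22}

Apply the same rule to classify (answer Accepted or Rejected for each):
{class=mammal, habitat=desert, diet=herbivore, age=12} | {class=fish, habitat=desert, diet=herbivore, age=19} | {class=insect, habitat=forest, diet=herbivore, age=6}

'Accepted' ⟺ class is fish.
{class=mammal, habitat=desert, diet=herbivore, age=12}: class is mammal — lacks this property, so Rejected. {class=fish, habitat=desert, diet=herbivore, age=19}: class is fish — has this property, so Accepted. {class=insect, habitat=forest, diet=herbivore, age=6}: class is insect — lacks this property, so Rejected.

Rejected, Accepted, Rejected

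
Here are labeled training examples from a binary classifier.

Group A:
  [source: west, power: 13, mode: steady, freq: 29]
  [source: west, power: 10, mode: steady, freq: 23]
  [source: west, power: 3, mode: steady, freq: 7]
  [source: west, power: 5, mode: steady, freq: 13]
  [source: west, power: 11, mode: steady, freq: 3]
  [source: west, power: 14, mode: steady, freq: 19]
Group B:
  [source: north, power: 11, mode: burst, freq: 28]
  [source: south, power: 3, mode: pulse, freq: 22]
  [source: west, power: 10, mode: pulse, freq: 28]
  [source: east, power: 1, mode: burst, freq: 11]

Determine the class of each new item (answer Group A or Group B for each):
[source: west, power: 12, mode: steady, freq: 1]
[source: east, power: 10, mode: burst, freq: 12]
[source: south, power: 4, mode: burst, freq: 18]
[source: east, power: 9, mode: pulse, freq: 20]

Group A, Group B, Group B, Group B

The common property of the 'Group A' items is: mode is steady. No 'Group B' item has it.
[source: west, power: 12, mode: steady, freq: 1]: Group A (mode is steady).
[source: east, power: 10, mode: burst, freq: 12]: Group B (mode is burst).
[source: south, power: 4, mode: burst, freq: 18]: Group B (mode is burst).
[source: east, power: 9, mode: pulse, freq: 20]: Group B (mode is pulse).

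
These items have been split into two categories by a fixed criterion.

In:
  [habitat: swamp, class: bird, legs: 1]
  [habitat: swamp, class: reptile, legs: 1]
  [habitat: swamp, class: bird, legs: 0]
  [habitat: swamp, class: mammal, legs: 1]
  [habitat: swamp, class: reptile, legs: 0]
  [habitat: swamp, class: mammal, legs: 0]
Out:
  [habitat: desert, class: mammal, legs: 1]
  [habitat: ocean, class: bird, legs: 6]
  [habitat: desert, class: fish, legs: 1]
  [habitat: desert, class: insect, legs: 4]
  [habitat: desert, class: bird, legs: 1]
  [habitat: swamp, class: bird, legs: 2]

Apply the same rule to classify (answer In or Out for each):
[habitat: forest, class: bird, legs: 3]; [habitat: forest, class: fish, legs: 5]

Out, Out

'In' ⟺ habitat is swamp AND legs ≤ 1.
[habitat: forest, class: bird, legs: 3] → habitat is forest, legs = 3 → Out. [habitat: forest, class: fish, legs: 5] → habitat is forest, legs = 5 → Out.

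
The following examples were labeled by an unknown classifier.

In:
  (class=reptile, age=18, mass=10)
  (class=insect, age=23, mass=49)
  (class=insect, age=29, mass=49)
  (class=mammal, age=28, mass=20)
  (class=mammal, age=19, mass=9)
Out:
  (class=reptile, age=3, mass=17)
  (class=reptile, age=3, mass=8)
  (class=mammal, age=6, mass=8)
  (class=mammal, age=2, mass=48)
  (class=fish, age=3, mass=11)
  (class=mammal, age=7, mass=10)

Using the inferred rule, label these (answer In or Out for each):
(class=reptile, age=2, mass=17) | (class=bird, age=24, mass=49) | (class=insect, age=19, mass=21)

Out, In, In

Every 'In' example satisfies: age ≥ 18. None of the 'Out' examples do.
(class=reptile, age=2, mass=17): age = 2, doesn't qualify → Out.
(class=bird, age=24, mass=49): age = 24, satisfies this → In.
(class=insect, age=19, mass=21): age = 19, satisfies this → In.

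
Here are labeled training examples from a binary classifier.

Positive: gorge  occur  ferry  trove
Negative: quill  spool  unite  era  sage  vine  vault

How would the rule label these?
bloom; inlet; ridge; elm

Negative, Negative, Positive, Negative

'Positive' ⟺ length 5 AND contains 'r'.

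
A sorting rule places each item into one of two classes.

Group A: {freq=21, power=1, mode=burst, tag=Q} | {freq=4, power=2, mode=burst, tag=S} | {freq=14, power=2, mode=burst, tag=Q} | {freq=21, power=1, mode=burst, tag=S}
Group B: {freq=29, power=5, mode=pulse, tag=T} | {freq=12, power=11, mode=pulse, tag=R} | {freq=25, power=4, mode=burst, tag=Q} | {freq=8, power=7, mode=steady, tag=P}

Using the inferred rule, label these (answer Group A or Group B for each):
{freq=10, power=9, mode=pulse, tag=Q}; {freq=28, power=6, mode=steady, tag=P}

Rule: power ≤ 2. This holds for each 'Group A' example and fails for each 'Group B' one.
{freq=10, power=9, mode=pulse, tag=Q}: power = 9 — fails this test, so Group B.
{freq=28, power=6, mode=steady, tag=P}: power = 6 — fails this test, so Group B.

Group B, Group B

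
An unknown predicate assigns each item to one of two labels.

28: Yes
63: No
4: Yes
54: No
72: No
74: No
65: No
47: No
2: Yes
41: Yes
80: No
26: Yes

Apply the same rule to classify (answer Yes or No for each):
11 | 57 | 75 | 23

One predicate separates the groups cleanly: at most 41.
11: 11 ≤ 41 — passes, so Yes. 57: 57 > 41 — does not pass, so No. 75: 75 > 41 — does not pass, so No. 23: 23 ≤ 41 — passes, so Yes.

Yes, No, No, Yes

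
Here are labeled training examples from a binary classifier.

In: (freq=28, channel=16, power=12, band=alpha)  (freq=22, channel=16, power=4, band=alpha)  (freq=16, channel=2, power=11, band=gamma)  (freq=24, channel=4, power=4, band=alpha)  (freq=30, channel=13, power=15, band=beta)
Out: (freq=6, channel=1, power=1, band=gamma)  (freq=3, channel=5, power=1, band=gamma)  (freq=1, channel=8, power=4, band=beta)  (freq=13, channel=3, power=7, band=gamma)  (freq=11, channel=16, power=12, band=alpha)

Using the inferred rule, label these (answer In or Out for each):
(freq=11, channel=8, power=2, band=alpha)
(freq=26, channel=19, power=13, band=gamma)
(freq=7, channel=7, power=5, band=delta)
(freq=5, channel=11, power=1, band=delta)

Out, In, Out, Out

A rule that fits every label: freq ≥ 16 — true of each 'In' example, false of each 'Out' one.
(freq=11, channel=8, power=2, band=alpha): freq = 11 — does not fit, so Out.
(freq=26, channel=19, power=13, band=gamma): freq = 26 — passes, so In.
(freq=7, channel=7, power=5, band=delta): freq = 7 — does not fit, so Out.
(freq=5, channel=11, power=1, band=delta): freq = 5 — does not fit, so Out.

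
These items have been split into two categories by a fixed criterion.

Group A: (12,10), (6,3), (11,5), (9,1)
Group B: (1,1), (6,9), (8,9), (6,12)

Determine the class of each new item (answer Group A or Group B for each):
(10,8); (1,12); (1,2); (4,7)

Group A, Group B, Group B, Group B

All 'Group A' examples share one property — first > second — and every 'Group B' example lacks it.
(10,8) → 10 > 8 → Group A.
(1,12) → 1 < 12 → Group B.
(1,2) → 1 < 2 → Group B.
(4,7) → 4 < 7 → Group B.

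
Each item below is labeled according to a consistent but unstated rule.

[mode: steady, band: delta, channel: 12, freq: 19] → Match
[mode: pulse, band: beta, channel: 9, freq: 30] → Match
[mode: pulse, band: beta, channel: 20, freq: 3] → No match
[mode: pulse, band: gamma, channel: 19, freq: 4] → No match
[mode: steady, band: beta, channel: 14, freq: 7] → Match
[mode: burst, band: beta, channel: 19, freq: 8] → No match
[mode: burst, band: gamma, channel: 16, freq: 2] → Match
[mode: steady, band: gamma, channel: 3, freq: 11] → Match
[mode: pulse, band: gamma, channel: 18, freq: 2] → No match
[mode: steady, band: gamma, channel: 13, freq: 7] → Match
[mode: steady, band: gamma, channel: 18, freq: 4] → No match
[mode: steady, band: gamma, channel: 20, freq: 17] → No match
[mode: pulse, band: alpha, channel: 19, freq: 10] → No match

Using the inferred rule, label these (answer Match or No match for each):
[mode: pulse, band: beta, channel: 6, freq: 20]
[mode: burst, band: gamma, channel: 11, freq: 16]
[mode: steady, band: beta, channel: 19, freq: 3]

The common property of the 'Match' items is: channel ≤ 16. No 'No match' item has it.
[mode: pulse, band: beta, channel: 6, freq: 20]: channel = 6 — checks out, so Match.
[mode: burst, band: gamma, channel: 11, freq: 16]: channel = 11 — checks out, so Match.
[mode: steady, band: beta, channel: 19, freq: 3]: channel = 19 — does not pass, so No match.

Match, Match, No match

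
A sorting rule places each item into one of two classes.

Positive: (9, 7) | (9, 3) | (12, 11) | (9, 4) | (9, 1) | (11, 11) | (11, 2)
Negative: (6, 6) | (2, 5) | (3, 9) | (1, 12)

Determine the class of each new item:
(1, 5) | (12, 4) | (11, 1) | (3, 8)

One predicate separates the groups cleanly: first ≥ 7.
(1, 5): first 1, doesn't match → Negative.
(12, 4): first 12, matches → Positive.
(11, 1): first 11, matches → Positive.
(3, 8): first 3, doesn't match → Negative.

Negative, Positive, Positive, Negative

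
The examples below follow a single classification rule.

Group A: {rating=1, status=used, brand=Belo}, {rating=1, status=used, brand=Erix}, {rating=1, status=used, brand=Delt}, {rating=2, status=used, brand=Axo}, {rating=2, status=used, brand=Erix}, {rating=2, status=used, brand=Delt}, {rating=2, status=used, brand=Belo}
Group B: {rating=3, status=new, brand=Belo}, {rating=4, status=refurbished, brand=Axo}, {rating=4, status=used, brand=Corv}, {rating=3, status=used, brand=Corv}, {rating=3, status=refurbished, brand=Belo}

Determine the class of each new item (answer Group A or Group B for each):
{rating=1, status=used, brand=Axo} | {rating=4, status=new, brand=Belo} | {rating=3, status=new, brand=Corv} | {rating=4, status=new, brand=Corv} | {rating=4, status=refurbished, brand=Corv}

The common property of the 'Group A' items is: rating ≤ 2. No 'Group B' item has it.

Group A, Group B, Group B, Group B, Group B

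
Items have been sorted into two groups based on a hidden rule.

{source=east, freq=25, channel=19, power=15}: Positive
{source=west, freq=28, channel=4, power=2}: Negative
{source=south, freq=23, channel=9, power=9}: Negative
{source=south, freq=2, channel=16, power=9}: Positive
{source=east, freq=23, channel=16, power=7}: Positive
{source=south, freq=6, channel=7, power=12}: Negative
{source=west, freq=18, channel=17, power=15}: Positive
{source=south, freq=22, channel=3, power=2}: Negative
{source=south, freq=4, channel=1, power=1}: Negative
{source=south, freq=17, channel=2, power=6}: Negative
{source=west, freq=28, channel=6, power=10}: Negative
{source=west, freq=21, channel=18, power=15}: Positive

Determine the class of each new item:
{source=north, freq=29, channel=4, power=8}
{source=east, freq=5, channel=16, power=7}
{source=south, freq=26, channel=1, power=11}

Negative, Positive, Negative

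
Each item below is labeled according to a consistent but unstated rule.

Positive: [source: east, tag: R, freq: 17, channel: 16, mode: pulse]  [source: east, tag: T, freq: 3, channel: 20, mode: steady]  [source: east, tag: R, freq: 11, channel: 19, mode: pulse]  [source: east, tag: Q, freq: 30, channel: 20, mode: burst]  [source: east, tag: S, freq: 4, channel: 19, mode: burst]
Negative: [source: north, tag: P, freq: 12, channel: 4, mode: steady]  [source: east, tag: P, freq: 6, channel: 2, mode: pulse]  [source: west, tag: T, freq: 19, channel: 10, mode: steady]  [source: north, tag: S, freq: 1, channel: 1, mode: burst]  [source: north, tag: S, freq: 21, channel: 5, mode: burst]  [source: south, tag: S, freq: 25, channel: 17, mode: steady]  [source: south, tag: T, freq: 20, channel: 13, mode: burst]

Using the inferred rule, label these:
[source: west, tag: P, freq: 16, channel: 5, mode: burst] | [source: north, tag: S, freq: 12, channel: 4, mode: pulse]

The common property of the 'Positive' items is: source is east AND channel ≥ 4. No 'Negative' item has it.
[source: west, tag: P, freq: 16, channel: 5, mode: burst]: source is west, channel = 5 — does not satisfy this, so Negative.
[source: north, tag: S, freq: 12, channel: 4, mode: pulse]: source is north, channel = 4 — does not satisfy this, so Negative.

Negative, Negative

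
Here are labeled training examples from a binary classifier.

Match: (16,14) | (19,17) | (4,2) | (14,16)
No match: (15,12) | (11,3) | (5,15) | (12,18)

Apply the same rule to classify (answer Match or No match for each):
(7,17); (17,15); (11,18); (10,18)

Every 'Match' example satisfies: |first − second| ≤ 2. None of the 'No match' examples do.
(7,17): |7−17| = 10 — does not fit, so No match. (17,15): |17−15| = 2 — meets the rule, so Match. (11,18): |11−18| = 7 — does not fit, so No match. (10,18): |10−18| = 8 — does not fit, so No match.

No match, Match, No match, No match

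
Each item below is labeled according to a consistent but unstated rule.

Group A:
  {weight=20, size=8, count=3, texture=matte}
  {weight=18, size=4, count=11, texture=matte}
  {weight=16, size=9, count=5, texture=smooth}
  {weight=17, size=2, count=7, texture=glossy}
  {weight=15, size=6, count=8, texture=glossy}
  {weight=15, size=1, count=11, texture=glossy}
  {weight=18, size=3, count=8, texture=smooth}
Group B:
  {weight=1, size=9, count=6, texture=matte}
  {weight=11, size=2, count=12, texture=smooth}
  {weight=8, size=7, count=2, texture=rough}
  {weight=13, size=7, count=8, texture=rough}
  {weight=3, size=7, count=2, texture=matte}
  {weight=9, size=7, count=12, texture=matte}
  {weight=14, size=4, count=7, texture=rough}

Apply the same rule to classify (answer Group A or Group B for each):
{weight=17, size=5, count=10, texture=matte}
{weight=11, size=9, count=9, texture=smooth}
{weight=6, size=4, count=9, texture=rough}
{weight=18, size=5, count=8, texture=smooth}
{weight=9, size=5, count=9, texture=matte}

Group A, Group B, Group B, Group A, Group B

The pattern is that an item is 'Group A' exactly when: weight ≥ 15.
{weight=17, size=5, count=10, texture=matte} — weight = 17, hence Group A. {weight=11, size=9, count=9, texture=smooth} — weight = 11, hence Group B. {weight=6, size=4, count=9, texture=rough} — weight = 6, hence Group B. {weight=18, size=5, count=8, texture=smooth} — weight = 18, hence Group A. {weight=9, size=5, count=9, texture=matte} — weight = 9, hence Group B.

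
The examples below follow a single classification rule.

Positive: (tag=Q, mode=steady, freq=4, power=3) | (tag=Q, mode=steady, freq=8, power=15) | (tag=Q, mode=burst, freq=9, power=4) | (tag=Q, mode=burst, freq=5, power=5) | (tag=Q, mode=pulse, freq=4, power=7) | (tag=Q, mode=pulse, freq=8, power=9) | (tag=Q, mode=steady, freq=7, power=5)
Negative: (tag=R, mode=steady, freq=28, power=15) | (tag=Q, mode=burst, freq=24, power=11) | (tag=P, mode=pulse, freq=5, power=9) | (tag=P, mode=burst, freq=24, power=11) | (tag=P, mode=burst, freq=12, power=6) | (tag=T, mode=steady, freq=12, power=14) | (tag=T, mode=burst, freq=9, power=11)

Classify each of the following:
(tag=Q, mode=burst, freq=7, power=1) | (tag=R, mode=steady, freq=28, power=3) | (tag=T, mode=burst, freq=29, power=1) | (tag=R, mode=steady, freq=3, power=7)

The distinguishing property — tag is Q AND freq ≤ 9 — holds for all the 'Positive' cases and none of the 'Negative' cases.
(tag=Q, mode=burst, freq=7, power=1) → tag is Q, freq = 7 → Positive.
(tag=R, mode=steady, freq=28, power=3) → tag is R, freq = 28 → Negative.
(tag=T, mode=burst, freq=29, power=1) → tag is T, freq = 29 → Negative.
(tag=R, mode=steady, freq=3, power=7) → tag is R, freq = 3 → Negative.

Positive, Negative, Negative, Negative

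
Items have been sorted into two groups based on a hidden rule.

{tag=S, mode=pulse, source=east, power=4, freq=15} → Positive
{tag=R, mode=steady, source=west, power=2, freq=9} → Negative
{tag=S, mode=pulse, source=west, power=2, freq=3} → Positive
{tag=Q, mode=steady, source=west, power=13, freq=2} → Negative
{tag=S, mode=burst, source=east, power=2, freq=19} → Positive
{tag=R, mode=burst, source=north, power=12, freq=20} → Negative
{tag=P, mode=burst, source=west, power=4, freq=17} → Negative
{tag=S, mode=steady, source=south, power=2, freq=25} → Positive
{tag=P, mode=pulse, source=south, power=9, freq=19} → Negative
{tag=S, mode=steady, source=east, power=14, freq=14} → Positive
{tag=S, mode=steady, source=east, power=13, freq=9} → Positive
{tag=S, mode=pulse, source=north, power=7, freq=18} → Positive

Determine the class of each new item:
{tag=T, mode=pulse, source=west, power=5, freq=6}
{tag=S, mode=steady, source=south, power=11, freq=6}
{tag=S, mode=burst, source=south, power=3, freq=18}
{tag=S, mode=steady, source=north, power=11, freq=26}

Negative, Positive, Positive, Positive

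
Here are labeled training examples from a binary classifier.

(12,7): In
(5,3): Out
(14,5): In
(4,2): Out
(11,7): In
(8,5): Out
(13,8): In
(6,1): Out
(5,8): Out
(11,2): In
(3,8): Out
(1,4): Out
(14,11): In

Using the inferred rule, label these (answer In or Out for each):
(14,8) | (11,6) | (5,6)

In, In, Out

'In' ⟺ first ≥ 11.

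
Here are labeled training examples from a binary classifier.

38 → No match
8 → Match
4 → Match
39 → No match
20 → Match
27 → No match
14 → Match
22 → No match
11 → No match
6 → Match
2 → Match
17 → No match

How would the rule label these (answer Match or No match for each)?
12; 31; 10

All 'Match' examples share one property — even AND at most 20 — and every 'No match' example lacks it.

Match, No match, Match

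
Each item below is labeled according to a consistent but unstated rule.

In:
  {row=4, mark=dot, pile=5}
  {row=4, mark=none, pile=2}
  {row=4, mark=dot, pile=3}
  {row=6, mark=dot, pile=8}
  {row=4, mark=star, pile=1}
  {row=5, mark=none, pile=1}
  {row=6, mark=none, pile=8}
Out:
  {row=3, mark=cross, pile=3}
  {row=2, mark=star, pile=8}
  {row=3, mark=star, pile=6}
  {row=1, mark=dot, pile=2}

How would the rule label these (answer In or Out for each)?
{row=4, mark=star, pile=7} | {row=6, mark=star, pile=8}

In, In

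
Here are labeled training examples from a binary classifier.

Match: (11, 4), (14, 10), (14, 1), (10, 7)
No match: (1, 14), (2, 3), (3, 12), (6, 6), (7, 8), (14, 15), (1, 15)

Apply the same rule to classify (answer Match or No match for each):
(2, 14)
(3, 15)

Every 'Match' example satisfies: first > second. None of the 'No match' examples do.
No match: (2, 14), since 2 < 14.
No match: (3, 15), since 3 < 15.

No match, No match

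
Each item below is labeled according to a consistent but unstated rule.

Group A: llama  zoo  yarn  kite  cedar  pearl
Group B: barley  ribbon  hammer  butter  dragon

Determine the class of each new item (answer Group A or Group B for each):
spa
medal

Group A, Group A

One predicate separates the groups cleanly: length ≤ 5.
spa → length 3 → Group A.
medal → length 5 → Group A.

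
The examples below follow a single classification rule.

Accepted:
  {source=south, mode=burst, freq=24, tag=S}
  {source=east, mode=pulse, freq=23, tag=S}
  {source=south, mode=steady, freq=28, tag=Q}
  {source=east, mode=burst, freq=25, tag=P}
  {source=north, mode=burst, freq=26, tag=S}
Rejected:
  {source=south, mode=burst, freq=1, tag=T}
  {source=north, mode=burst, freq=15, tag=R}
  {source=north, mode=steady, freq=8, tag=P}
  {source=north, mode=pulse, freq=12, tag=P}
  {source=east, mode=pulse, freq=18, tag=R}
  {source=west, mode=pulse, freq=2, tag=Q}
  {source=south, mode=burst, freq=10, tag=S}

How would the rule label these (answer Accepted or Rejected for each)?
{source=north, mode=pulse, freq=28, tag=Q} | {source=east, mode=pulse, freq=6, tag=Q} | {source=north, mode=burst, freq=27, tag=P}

Accepted, Rejected, Accepted

The distinguishing property — freq ≥ 23 — holds for all the 'Accepted' cases and none of the 'Rejected' cases.
Accepted: {source=north, mode=pulse, freq=28, tag=Q}, since freq = 28. Rejected: {source=east, mode=pulse, freq=6, tag=Q}, since freq = 6. Accepted: {source=north, mode=burst, freq=27, tag=P}, since freq = 27.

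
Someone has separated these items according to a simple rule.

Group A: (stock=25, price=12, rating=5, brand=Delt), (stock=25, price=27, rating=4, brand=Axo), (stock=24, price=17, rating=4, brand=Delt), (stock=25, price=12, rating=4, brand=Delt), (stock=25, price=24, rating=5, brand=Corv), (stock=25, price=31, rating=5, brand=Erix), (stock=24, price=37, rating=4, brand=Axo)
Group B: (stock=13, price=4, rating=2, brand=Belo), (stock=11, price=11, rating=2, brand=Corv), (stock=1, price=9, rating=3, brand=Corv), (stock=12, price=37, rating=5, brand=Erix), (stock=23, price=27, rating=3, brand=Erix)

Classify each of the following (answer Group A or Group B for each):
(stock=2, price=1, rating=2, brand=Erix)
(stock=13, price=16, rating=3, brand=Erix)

Group B, Group B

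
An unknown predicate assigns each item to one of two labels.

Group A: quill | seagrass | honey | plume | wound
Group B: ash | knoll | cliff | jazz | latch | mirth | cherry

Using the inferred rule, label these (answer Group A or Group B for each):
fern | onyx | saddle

Group B, Group B, Group A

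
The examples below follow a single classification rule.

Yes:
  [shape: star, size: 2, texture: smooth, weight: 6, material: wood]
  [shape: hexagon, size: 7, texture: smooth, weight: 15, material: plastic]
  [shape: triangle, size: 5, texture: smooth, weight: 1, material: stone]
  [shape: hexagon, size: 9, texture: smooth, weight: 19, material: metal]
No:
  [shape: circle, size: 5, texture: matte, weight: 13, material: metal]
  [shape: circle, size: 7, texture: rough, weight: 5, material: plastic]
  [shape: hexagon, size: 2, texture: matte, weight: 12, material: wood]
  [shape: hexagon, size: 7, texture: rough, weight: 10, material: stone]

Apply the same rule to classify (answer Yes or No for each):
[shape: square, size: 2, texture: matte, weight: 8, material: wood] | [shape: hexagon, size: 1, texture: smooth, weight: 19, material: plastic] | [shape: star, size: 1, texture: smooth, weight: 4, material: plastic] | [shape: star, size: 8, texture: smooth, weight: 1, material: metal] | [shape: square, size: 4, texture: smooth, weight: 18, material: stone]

No, Yes, Yes, Yes, Yes

All 'Yes' examples share one property — texture is smooth — and every 'No' example lacks it.
[shape: square, size: 2, texture: matte, weight: 8, material: wood]: texture is matte, fails this test → No. [shape: hexagon, size: 1, texture: smooth, weight: 19, material: plastic]: texture is smooth, fits → Yes. [shape: star, size: 1, texture: smooth, weight: 4, material: plastic]: texture is smooth, fits → Yes. [shape: star, size: 8, texture: smooth, weight: 1, material: metal]: texture is smooth, fits → Yes. [shape: square, size: 4, texture: smooth, weight: 18, material: stone]: texture is smooth, fits → Yes.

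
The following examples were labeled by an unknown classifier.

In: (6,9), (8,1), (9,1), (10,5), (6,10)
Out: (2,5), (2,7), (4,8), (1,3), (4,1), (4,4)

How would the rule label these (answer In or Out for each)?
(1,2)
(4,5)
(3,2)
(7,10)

The rule appears to be: first ≥ 5.
(1,2): first 1, fails this test → Out. (4,5): first 4, fails this test → Out. (3,2): first 3, fails this test → Out. (7,10): first 7, passes → In.

Out, Out, Out, In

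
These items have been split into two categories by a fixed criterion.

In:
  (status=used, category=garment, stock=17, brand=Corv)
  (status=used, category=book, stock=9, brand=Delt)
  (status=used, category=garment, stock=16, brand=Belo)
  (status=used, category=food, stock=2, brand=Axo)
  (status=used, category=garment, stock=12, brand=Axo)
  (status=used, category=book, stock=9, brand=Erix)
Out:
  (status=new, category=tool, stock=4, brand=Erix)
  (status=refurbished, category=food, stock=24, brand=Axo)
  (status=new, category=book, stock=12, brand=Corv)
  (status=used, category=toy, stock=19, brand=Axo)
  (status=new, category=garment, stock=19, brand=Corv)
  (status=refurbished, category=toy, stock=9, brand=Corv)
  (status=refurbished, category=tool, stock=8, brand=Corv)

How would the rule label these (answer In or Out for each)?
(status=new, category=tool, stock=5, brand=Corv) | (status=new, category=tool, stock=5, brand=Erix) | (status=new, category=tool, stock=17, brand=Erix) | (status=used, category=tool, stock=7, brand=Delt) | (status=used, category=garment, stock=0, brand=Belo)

Out, Out, Out, In, In

'In' ⟺ status is used AND stock ≤ 17.
(status=new, category=tool, stock=5, brand=Corv): status is new, stock = 5 — fails this test, so Out. (status=new, category=tool, stock=5, brand=Erix): status is new, stock = 5 — fails this test, so Out. (status=new, category=tool, stock=17, brand=Erix): status is new, stock = 17 — fails this test, so Out. (status=used, category=tool, stock=7, brand=Delt): status is used, stock = 7 — has this property, so In. (status=used, category=garment, stock=0, brand=Belo): status is used, stock = 0 — has this property, so In.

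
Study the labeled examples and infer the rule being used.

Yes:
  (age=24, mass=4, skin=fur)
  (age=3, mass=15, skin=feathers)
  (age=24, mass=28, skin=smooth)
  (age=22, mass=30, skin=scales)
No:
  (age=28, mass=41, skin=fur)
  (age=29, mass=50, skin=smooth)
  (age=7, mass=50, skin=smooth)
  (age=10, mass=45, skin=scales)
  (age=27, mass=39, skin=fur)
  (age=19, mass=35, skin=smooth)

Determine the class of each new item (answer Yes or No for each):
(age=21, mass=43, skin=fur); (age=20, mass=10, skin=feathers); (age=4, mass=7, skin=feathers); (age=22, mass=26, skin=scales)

Every 'Yes' example satisfies: mass ≤ 30. None of the 'No' examples do.
(age=21, mass=43, skin=fur) → mass = 43 → No. (age=20, mass=10, skin=feathers) → mass = 10 → Yes. (age=4, mass=7, skin=feathers) → mass = 7 → Yes. (age=22, mass=26, skin=scales) → mass = 26 → Yes.

No, Yes, Yes, Yes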